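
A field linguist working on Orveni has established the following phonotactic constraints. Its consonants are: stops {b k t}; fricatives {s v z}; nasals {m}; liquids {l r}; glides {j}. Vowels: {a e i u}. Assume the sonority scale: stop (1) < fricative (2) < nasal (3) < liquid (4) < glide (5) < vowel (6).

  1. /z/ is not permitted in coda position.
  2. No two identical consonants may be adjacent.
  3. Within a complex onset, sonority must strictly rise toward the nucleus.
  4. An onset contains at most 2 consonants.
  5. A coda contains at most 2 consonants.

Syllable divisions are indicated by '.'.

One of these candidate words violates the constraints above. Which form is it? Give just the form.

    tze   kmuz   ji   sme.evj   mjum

tze — σ1 onset /tz/ (1→2 rises), coda /∅/ ok → permitted
kmuz — violates constraint 1: syllable 1 coda contains /z/ → not permitted
ji — σ1 onset /j/, coda /∅/ ok → permitted
sme.evj — σ1 onset /sm/ (2→3 rises), coda /∅/ ok; σ2 onset /∅/, coda /vj/ (2C) ok → permitted
mjum — σ1 onset /mj/ (3→5 rises), coda /m/ ok → permitted

kmuz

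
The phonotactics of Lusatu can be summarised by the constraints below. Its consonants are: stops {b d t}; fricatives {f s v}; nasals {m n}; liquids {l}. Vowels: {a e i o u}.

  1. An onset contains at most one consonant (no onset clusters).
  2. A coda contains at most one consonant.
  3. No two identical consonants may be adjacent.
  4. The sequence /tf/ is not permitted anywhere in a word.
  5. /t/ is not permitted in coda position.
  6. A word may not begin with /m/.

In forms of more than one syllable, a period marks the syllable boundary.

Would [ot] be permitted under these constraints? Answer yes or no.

no

[ot] — violates constraint 5: syllable 1 coda contains /t/ → not permitted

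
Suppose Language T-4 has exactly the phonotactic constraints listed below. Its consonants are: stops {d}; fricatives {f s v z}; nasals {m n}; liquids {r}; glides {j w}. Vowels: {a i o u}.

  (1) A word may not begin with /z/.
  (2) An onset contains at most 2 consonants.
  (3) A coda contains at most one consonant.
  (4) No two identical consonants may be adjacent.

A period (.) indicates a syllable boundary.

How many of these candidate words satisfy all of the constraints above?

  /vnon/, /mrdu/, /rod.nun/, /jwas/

/vnon/ — σ1 onset /vn/ (2C), coda /n/ ok → permitted
/mrdu/ — violates constraint 2: syllable 1 onset /mrd/ has 3 consonants (> 2) → not permitted
/rod.nun/ — σ1 onset /r/, coda /d/ ok; σ2 onset /n/, coda /n/ ok → permitted
/jwas/ — σ1 onset /jw/ (2C), coda /s/ ok → permitted
Permitted: /vnon/, /rod.nun/, /jwas/ → 3.

3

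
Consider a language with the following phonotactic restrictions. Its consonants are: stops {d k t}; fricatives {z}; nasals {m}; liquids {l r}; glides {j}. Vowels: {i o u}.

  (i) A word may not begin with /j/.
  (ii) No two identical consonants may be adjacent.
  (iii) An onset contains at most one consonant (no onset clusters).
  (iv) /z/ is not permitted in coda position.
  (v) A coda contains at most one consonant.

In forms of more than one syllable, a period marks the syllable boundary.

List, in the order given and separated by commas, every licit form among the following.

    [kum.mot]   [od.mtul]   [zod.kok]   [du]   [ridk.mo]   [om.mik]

[zod.kok], [du]

[kum.mot] — violates constraint (ii): adjacent identical consonants /mm/ → illicit
[od.mtul] — violates constraint (iii): syllable 2 onset /mt/ has 2 consonants (> 1) → illicit
[zod.kok] — σ1 onset /z/, coda /d/ ok; σ2 onset /k/, coda /k/ ok → licit
[du] — σ1 onset /d/, coda /∅/ ok → licit
[ridk.mo] — violates constraint (v): syllable 1 coda /dk/ has 2 consonants (> 1) → illicit
[om.mik] — violates constraint (ii): adjacent identical consonants /mm/ → illicit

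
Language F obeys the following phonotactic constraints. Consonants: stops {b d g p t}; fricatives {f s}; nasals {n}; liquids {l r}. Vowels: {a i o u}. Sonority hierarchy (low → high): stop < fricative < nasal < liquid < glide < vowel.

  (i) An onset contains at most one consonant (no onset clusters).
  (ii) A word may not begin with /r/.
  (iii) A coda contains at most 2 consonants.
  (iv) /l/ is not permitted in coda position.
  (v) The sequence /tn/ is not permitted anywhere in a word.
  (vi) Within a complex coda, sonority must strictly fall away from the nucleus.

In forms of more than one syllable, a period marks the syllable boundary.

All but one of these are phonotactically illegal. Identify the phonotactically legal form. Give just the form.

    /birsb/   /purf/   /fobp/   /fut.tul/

/purf/

/birsb/ — violates constraint (iii): syllable 1 coda /rsb/ has 3 consonants (> 2) → phonotactically illegal
/purf/ — σ1 onset /p/, coda /rf/ (4→2 falls) ok → phonotactically legal
/fobp/ — violates constraint (vi): syllable 1 coda /bp/: /b/ (stop, 1) → /p/ (stop, 1) does not fall → phonotactically illegal
/fut.tul/ — violates constraint (iv): syllable 2 coda contains /l/ → phonotactically illegal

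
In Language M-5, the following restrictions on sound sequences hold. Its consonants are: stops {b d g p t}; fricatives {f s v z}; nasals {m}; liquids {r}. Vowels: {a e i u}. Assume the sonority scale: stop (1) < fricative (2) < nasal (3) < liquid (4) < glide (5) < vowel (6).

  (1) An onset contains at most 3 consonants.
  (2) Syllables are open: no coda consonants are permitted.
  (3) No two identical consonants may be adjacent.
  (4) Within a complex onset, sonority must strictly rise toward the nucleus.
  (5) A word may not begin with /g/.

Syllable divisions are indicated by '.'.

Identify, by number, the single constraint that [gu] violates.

5

[gu]: word begins with /g/.
This is a violation of constraint 5: "A word may not begin with /g/."
The remaining constraints (1, 2, 3, 4) are satisfied.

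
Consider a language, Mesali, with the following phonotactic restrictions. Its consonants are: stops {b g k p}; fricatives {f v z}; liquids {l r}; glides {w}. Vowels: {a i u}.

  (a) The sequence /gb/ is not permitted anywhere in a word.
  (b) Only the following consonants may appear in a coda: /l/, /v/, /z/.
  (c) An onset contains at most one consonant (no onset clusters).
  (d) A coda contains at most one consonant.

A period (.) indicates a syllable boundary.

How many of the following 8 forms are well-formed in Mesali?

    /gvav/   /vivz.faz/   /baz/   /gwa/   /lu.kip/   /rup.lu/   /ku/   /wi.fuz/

3

/gvav/ — violates constraint (c): syllable 1 onset /gv/ has 2 consonants (> 1) → ill-formed
/vivz.faz/ — violates constraint (d): syllable 1 coda /vz/ has 2 consonants (> 1) → ill-formed
/baz/ — σ1 onset /b/, coda /z/ ok → well-formed
/gwa/ — violates constraint (c): syllable 1 onset /gw/ has 2 consonants (> 1) → ill-formed
/lu.kip/ — violates constraint (b): syllable 2 coda contains /p/, which is not a licensed coda consonant → ill-formed
/rup.lu/ — violates constraint (b): syllable 1 coda contains /p/, which is not a licensed coda consonant → ill-formed
/ku/ — σ1 onset /k/, coda /∅/ ok → well-formed
/wi.fuz/ — σ1 onset /w/, coda /∅/ ok; σ2 onset /f/, coda /z/ ok → well-formed
Well-formed: /baz/, /ku/, /wi.fuz/ → 3.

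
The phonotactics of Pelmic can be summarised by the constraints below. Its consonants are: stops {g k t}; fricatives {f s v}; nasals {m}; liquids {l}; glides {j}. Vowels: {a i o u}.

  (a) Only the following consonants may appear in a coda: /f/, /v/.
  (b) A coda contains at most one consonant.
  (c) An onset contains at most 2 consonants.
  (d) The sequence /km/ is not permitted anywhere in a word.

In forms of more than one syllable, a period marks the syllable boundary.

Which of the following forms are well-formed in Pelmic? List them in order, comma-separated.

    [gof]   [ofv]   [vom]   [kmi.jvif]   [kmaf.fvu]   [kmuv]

[gof]

[gof] — σ1 onset /g/, coda /f/ ok → well-formed
[ofv] — violates constraint (b): syllable 1 coda /fv/ has 2 consonants (> 1) → ill-formed
[vom] — violates constraint (a): syllable 1 coda contains /m/, which is not a licensed coda consonant → ill-formed
[kmi.jvif] — violates constraint (d): contains banned sequence /km/ → ill-formed
[kmaf.fvu] — violates constraint (d): contains banned sequence /km/ → ill-formed
[kmuv] — violates constraint (d): contains banned sequence /km/ → ill-formed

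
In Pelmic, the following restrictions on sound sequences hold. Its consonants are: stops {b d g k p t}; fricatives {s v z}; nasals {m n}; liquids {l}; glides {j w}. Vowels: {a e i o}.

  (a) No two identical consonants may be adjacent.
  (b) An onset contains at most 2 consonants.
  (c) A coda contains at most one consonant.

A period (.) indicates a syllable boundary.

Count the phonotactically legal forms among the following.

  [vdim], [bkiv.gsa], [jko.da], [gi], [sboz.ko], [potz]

[vdim] — σ1 onset /vd/ (2C), coda /m/ ok → phonotactically legal
[bkiv.gsa] — σ1 onset /bk/ (2C), coda /v/ ok; σ2 onset /gs/ (2C), coda /∅/ ok → phonotactically legal
[jko.da] — σ1 onset /jk/ (2C), coda /∅/ ok; σ2 onset /d/, coda /∅/ ok → phonotactically legal
[gi] — σ1 onset /g/, coda /∅/ ok → phonotactically legal
[sboz.ko] — σ1 onset /sb/ (2C), coda /z/ ok; σ2 onset /k/, coda /∅/ ok → phonotactically legal
[potz] — violates constraint (c): syllable 1 coda /tz/ has 2 consonants (> 1) → phonotactically illegal
Phonotactically legal: [vdim], [bkiv.gsa], [jko.da], [gi], [sboz.ko] → 5.

5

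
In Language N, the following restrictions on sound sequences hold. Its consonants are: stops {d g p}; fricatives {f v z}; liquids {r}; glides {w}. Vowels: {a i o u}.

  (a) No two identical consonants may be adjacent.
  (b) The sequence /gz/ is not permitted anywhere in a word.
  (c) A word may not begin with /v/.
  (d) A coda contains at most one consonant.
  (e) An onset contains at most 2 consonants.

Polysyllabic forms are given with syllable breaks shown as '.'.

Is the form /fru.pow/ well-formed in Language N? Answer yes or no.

yes

/fru.pow/ — σ1 onset /fr/ (2C), coda /∅/ ok; σ2 onset /p/, coda /w/ ok → well-formed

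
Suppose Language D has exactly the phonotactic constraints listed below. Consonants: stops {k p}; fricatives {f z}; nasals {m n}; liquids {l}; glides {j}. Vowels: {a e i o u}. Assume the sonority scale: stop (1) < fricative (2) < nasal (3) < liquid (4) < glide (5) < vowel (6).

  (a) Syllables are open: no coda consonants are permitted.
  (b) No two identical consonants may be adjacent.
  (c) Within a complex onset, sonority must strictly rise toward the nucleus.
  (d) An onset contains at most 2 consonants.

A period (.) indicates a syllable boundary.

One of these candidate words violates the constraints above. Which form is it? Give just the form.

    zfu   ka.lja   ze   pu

zfu — violates constraint (c): syllable 1 onset /zf/: /z/ (fricative, 2) → /f/ (fricative, 2) does not rise → not permitted
ka.lja — σ1 onset /k/, coda /∅/ ok; σ2 onset /lj/ (4→5 rises), coda /∅/ ok → permitted
ze — σ1 onset /z/, coda /∅/ ok → permitted
pu — σ1 onset /p/, coda /∅/ ok → permitted

zfu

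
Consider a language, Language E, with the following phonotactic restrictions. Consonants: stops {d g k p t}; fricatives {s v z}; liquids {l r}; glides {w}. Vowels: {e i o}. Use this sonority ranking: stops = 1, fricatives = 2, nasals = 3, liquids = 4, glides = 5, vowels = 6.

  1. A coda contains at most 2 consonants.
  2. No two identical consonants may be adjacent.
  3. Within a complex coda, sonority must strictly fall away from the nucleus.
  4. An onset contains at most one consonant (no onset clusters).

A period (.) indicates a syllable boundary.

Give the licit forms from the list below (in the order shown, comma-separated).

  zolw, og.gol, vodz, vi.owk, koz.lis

zolw — violates constraint 3: syllable 1 coda /lw/: /l/ (liquid, 4) → /w/ (glide, 5) does not fall → illicit
og.gol — violates constraint 2: adjacent identical consonants /gg/ → illicit
vodz — violates constraint 3: syllable 1 coda /dz/: /d/ (stop, 1) → /z/ (fricative, 2) does not fall → illicit
vi.owk — σ1 onset /v/, coda /∅/ ok; σ2 onset /∅/, coda /wk/ (5→1 falls) ok → licit
koz.lis — σ1 onset /k/, coda /z/ ok; σ2 onset /l/, coda /s/ ok → licit

vi.owk, koz.lis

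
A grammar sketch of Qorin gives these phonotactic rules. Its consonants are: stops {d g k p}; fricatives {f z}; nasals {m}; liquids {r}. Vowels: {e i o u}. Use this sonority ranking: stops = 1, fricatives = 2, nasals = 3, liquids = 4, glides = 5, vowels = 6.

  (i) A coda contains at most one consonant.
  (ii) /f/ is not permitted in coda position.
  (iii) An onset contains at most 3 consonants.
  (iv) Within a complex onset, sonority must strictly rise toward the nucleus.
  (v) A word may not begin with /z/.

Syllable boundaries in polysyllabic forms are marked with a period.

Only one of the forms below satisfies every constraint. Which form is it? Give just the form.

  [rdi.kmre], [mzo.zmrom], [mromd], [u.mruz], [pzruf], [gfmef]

[u.mruz]

[rdi.kmre] — violates constraint (iv): syllable 1 onset /rd/: /r/ (liquid, 4) → /d/ (stop, 1) does not rise → phonotactically illegal
[mzo.zmrom] — violates constraint (iv): syllable 1 onset /mz/: /m/ (nasal, 3) → /z/ (fricative, 2) does not rise → phonotactically illegal
[mromd] — violates constraint (i): syllable 1 coda /md/ has 2 consonants (> 1) → phonotactically illegal
[u.mruz] — σ1 onset /∅/, coda /∅/ ok; σ2 onset /mr/ (3→4 rises), coda /z/ ok → phonotactically legal
[pzruf] — violates constraint (ii): syllable 1 coda contains /f/ → phonotactically illegal
[gfmef] — violates constraint (ii): syllable 1 coda contains /f/ → phonotactically illegal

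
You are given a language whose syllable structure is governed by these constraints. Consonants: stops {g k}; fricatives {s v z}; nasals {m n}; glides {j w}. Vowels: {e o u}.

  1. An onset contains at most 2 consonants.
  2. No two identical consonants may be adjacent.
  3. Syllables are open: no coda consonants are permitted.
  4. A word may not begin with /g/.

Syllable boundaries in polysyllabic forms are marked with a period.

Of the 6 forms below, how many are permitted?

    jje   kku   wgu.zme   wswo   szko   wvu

jje — violates constraint 2: adjacent identical consonants /jj/ → not permitted
kku — violates constraint 2: adjacent identical consonants /kk/ → not permitted
wgu.zme — σ1 onset /wg/ (2C), coda /∅/ ok; σ2 onset /zm/ (2C), coda /∅/ ok → permitted
wswo — violates constraint 1: syllable 1 onset /wsw/ has 3 consonants (> 2) → not permitted
szko — violates constraint 1: syllable 1 onset /szk/ has 3 consonants (> 2) → not permitted
wvu — σ1 onset /wv/ (2C), coda /∅/ ok → permitted
Permitted: wgu.zme, wvu → 2.

2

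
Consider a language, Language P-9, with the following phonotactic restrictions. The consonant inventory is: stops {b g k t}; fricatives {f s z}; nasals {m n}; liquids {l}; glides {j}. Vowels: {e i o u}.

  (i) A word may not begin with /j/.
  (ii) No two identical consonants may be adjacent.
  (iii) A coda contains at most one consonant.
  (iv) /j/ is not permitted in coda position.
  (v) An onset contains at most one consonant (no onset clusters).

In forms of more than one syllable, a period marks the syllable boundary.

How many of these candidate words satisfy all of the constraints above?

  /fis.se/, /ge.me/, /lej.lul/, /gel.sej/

1

/fis.se/ — violates constraint (ii): adjacent identical consonants /ss/ → ill-formed
/ge.me/ — σ1 onset /g/, coda /∅/ ok; σ2 onset /m/, coda /∅/ ok → well-formed
/lej.lul/ — violates constraint (iv): syllable 1 coda contains /j/ → ill-formed
/gel.sej/ — violates constraint (iv): syllable 2 coda contains /j/ → ill-formed
Well-formed: /ge.me/ → 1.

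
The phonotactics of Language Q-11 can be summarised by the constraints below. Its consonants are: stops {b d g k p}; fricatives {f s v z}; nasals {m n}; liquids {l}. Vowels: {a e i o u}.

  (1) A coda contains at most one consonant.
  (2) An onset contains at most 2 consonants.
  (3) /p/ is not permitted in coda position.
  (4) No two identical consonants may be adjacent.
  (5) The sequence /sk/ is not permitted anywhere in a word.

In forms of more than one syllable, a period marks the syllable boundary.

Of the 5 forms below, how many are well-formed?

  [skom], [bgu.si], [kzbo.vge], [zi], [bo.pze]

[skom] — violates constraint 5: contains banned sequence /sk/ → ill-formed
[bgu.si] — σ1 onset /bg/ (2C), coda /∅/ ok; σ2 onset /s/, coda /∅/ ok → well-formed
[kzbo.vge] — violates constraint 2: syllable 1 onset /kzb/ has 3 consonants (> 2) → ill-formed
[zi] — σ1 onset /z/, coda /∅/ ok → well-formed
[bo.pze] — σ1 onset /b/, coda /∅/ ok; σ2 onset /pz/ (2C), coda /∅/ ok → well-formed
Well-formed: [bgu.si], [zi], [bo.pze] → 3.

3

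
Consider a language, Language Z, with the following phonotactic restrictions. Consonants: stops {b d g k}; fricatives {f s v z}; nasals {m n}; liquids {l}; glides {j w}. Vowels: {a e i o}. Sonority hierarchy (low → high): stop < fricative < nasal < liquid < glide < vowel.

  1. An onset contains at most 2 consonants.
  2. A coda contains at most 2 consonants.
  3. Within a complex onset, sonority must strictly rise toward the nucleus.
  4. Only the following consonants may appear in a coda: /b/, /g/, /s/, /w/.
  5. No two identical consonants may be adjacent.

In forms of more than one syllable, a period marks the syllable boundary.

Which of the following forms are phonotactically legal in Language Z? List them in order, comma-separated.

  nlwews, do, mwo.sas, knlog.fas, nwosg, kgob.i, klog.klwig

nlwews — violates constraint 1: syllable 1 onset /nlw/ has 3 consonants (> 2) → phonotactically illegal
do — σ1 onset /d/, coda /∅/ ok → phonotactically legal
mwo.sas — σ1 onset /mw/ (3→5 rises), coda /∅/ ok; σ2 onset /s/, coda /s/ ok → phonotactically legal
knlog.fas — violates constraint 1: syllable 1 onset /knl/ has 3 consonants (> 2) → phonotactically illegal
nwosg — σ1 onset /nw/ (3→5 rises), coda /sg/ (2C) ok → phonotactically legal
kgob.i — violates constraint 3: syllable 1 onset /kg/: /k/ (stop, 1) → /g/ (stop, 1) does not rise → phonotactically illegal
klog.klwig — violates constraint 1: syllable 2 onset /klw/ has 3 consonants (> 2) → phonotactically illegal

do, mwo.sas, nwosg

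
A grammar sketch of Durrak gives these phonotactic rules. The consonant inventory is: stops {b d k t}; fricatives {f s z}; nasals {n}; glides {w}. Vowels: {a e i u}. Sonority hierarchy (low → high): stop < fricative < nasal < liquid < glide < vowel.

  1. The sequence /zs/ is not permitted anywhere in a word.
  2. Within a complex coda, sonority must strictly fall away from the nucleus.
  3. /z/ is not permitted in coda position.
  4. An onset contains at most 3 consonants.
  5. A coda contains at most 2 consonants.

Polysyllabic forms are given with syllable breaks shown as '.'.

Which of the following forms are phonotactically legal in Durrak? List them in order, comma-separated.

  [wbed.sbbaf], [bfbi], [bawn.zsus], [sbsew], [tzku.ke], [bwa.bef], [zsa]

[wbed.sbbaf], [bfbi], [sbsew], [tzku.ke], [bwa.bef]

[wbed.sbbaf] — σ1 onset /wb/ (2C), coda /d/ ok; σ2 onset /sbb/ (3C), coda /f/ ok → phonotactically legal
[bfbi] — σ1 onset /bfb/ (3C), coda /∅/ ok → phonotactically legal
[bawn.zsus] — violates constraint 1: contains banned sequence /zs/ → phonotactically illegal
[sbsew] — σ1 onset /sbs/ (3C), coda /w/ ok → phonotactically legal
[tzku.ke] — σ1 onset /tzk/ (3C), coda /∅/ ok; σ2 onset /k/, coda /∅/ ok → phonotactically legal
[bwa.bef] — σ1 onset /bw/ (2C), coda /∅/ ok; σ2 onset /b/, coda /f/ ok → phonotactically legal
[zsa] — violates constraint 1: contains banned sequence /zs/ → phonotactically illegal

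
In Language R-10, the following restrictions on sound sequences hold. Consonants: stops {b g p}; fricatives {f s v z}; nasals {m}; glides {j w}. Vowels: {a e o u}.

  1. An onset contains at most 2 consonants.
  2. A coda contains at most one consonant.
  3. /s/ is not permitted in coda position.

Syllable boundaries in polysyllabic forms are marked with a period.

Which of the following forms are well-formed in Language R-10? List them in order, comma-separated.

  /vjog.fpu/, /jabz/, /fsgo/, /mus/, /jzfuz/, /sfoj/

/vjog.fpu/, /sfoj/

/vjog.fpu/ — σ1 onset /vj/ (2C), coda /g/ ok; σ2 onset /fp/ (2C), coda /∅/ ok → well-formed
/jabz/ — violates constraint 2: syllable 1 coda /bz/ has 2 consonants (> 1) → ill-formed
/fsgo/ — violates constraint 1: syllable 1 onset /fsg/ has 3 consonants (> 2) → ill-formed
/mus/ — violates constraint 3: syllable 1 coda contains /s/ → ill-formed
/jzfuz/ — violates constraint 1: syllable 1 onset /jzf/ has 3 consonants (> 2) → ill-formed
/sfoj/ — σ1 onset /sf/ (2C), coda /j/ ok → well-formed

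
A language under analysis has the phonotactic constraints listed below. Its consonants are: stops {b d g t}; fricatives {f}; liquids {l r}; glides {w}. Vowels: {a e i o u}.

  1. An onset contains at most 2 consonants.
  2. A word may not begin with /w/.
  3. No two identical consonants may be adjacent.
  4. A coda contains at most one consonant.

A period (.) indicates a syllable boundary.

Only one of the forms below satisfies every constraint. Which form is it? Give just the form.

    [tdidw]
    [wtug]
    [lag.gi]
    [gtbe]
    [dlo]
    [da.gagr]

[tdidw] — violates constraint 4: syllable 1 coda /dw/ has 2 consonants (> 1) → ill-formed
[wtug] — violates constraint 2: word begins with /w/ → ill-formed
[lag.gi] — violates constraint 3: adjacent identical consonants /gg/ → ill-formed
[gtbe] — violates constraint 1: syllable 1 onset /gtb/ has 3 consonants (> 2) → ill-formed
[dlo] — σ1 onset /dl/ (2C), coda /∅/ ok → well-formed
[da.gagr] — violates constraint 4: syllable 2 coda /gr/ has 2 consonants (> 1) → ill-formed

[dlo]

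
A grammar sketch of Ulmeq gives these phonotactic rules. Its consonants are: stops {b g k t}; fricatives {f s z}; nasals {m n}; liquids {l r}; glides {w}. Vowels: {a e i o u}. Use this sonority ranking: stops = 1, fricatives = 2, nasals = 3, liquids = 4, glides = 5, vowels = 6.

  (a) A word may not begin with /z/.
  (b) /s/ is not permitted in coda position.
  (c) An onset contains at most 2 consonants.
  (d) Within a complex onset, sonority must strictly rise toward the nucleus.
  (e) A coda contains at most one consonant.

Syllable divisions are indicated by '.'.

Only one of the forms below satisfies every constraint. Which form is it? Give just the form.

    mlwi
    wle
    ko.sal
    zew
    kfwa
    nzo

ko.sal

mlwi — violates constraint (c): syllable 1 onset /mlw/ has 3 consonants (> 2) → ill-formed
wle — violates constraint (d): syllable 1 onset /wl/: /w/ (glide, 5) → /l/ (liquid, 4) does not rise → ill-formed
ko.sal — σ1 onset /k/, coda /∅/ ok; σ2 onset /s/, coda /l/ ok → well-formed
zew — violates constraint (a): word begins with /z/ → ill-formed
kfwa — violates constraint (c): syllable 1 onset /kfw/ has 3 consonants (> 2) → ill-formed
nzo — violates constraint (d): syllable 1 onset /nz/: /n/ (nasal, 3) → /z/ (fricative, 2) does not rise → ill-formed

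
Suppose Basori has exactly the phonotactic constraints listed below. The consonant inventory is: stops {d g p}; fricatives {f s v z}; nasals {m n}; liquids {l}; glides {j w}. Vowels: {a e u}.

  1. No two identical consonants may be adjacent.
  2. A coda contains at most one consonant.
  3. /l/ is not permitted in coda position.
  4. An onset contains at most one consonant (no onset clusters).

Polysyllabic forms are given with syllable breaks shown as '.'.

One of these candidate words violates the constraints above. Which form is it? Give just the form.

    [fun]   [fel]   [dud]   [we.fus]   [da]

[fel]

[fun] — σ1 onset /f/, coda /n/ ok → well-formed
[fel] — violates constraint 3: syllable 1 coda contains /l/ → ill-formed
[dud] — σ1 onset /d/, coda /d/ ok → well-formed
[we.fus] — σ1 onset /w/, coda /∅/ ok; σ2 onset /f/, coda /s/ ok → well-formed
[da] — σ1 onset /d/, coda /∅/ ok → well-formed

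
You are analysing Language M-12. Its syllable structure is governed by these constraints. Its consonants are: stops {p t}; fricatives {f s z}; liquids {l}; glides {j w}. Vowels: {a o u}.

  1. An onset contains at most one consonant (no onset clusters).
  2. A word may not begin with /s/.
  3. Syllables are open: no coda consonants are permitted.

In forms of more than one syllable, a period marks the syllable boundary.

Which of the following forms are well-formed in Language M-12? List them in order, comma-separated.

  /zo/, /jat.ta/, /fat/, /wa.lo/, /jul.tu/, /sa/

/zo/ — σ1 onset /z/, coda /∅/ ok → well-formed
/jat.ta/ — violates constraint 3: syllable 1 coda /t/ has 1 consonant (> 0) → ill-formed
/fat/ — violates constraint 3: syllable 1 coda /t/ has 1 consonant (> 0) → ill-formed
/wa.lo/ — σ1 onset /w/, coda /∅/ ok; σ2 onset /l/, coda /∅/ ok → well-formed
/jul.tu/ — violates constraint 3: syllable 1 coda /l/ has 1 consonant (> 0) → ill-formed
/sa/ — violates constraint 2: word begins with /s/ → ill-formed

/zo/, /wa.lo/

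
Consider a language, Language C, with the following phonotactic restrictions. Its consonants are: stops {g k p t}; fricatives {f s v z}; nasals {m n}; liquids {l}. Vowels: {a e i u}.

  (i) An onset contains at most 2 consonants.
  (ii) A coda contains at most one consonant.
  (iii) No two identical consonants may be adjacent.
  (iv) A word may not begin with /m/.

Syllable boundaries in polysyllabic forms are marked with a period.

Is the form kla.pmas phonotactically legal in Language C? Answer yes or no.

kla.pmas — σ1 onset /kl/ (2C), coda /∅/ ok; σ2 onset /pm/ (2C), coda /s/ ok → phonotactically legal

yes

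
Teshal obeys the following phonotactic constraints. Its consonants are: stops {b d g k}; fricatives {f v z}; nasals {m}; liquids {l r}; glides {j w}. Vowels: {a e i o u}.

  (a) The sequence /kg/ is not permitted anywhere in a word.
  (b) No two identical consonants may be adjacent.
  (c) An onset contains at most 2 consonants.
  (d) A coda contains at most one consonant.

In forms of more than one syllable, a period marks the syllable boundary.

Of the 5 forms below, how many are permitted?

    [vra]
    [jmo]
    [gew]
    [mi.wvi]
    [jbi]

5

[vra] — σ1 onset /vr/ (2C), coda /∅/ ok → permitted
[jmo] — σ1 onset /jm/ (2C), coda /∅/ ok → permitted
[gew] — σ1 onset /g/, coda /w/ ok → permitted
[mi.wvi] — σ1 onset /m/, coda /∅/ ok; σ2 onset /wv/ (2C), coda /∅/ ok → permitted
[jbi] — σ1 onset /jb/ (2C), coda /∅/ ok → permitted
Permitted: [vra], [jmo], [gew], [mi.wvi], [jbi] → 5.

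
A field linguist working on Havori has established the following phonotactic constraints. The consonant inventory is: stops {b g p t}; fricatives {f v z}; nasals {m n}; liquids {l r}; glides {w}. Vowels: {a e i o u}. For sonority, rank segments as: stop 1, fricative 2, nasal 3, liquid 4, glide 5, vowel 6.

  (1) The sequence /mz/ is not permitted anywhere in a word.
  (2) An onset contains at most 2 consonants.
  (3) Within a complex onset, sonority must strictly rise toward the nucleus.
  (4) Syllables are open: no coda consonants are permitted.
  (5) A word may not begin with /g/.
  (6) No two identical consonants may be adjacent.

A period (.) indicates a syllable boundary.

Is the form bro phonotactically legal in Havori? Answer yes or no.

bro — σ1 onset /br/ (1→4 rises), coda /∅/ ok → phonotactically legal

yes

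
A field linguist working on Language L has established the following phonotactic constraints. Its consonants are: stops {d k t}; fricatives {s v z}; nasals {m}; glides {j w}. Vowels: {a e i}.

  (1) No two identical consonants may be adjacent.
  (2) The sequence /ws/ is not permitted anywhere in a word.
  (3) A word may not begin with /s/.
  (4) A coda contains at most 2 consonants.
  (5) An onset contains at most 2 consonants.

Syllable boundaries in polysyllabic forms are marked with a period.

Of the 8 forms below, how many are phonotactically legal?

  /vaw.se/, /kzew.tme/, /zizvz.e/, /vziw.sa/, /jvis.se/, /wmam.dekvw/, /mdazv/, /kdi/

3

/vaw.se/ — violates constraint 2: contains banned sequence /ws/ → phonotactically illegal
/kzew.tme/ — σ1 onset /kz/ (2C), coda /w/ ok; σ2 onset /tm/ (2C), coda /∅/ ok → phonotactically legal
/zizvz.e/ — violates constraint 4: syllable 1 coda /zvz/ has 3 consonants (> 2) → phonotactically illegal
/vziw.sa/ — violates constraint 2: contains banned sequence /ws/ → phonotactically illegal
/jvis.se/ — violates constraint 1: adjacent identical consonants /ss/ → phonotactically illegal
/wmam.dekvw/ — violates constraint 4: syllable 2 coda /kvw/ has 3 consonants (> 2) → phonotactically illegal
/mdazv/ — σ1 onset /md/ (2C), coda /zv/ (2C) ok → phonotactically legal
/kdi/ — σ1 onset /kd/ (2C), coda /∅/ ok → phonotactically legal
Phonotactically legal: /kzew.tme/, /mdazv/, /kdi/ → 3.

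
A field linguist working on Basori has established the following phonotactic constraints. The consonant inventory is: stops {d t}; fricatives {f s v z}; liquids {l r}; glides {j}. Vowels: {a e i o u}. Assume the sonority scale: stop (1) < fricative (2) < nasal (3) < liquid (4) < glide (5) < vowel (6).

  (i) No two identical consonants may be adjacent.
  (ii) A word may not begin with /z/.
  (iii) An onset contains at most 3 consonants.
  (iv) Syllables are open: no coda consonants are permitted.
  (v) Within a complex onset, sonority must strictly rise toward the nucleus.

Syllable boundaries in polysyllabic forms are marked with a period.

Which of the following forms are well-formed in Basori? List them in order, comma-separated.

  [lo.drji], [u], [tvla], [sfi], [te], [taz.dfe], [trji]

[lo.drji] — σ1 onset /l/, coda /∅/ ok; σ2 onset /drj/ (1→4→5 rises), coda /∅/ ok → well-formed
[u] — σ1 onset /∅/, coda /∅/ ok → well-formed
[tvla] — σ1 onset /tvl/ (1→2→4 rises), coda /∅/ ok → well-formed
[sfi] — violates constraint (v): syllable 1 onset /sf/: /s/ (fricative, 2) → /f/ (fricative, 2) does not rise → ill-formed
[te] — σ1 onset /t/, coda /∅/ ok → well-formed
[taz.dfe] — violates constraint (iv): syllable 1 coda /z/ has 1 consonant (> 0) → ill-formed
[trji] — σ1 onset /trj/ (1→4→5 rises), coda /∅/ ok → well-formed

[lo.drji], [u], [tvla], [te], [trji]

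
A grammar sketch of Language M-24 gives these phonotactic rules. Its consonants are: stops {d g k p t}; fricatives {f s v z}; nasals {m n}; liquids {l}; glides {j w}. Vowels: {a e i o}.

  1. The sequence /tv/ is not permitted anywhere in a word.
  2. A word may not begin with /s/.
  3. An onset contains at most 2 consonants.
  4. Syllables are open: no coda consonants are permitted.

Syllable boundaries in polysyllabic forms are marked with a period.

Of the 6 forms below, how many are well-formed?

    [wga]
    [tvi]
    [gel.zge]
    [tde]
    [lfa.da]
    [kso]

4

[wga] — σ1 onset /wg/ (2C), coda /∅/ ok → well-formed
[tvi] — violates constraint 1: contains banned sequence /tv/ → ill-formed
[gel.zge] — violates constraint 4: syllable 1 coda /l/ has 1 consonant (> 0) → ill-formed
[tde] — σ1 onset /td/ (2C), coda /∅/ ok → well-formed
[lfa.da] — σ1 onset /lf/ (2C), coda /∅/ ok; σ2 onset /d/, coda /∅/ ok → well-formed
[kso] — σ1 onset /ks/ (2C), coda /∅/ ok → well-formed
Well-formed: [wga], [tde], [lfa.da], [kso] → 4.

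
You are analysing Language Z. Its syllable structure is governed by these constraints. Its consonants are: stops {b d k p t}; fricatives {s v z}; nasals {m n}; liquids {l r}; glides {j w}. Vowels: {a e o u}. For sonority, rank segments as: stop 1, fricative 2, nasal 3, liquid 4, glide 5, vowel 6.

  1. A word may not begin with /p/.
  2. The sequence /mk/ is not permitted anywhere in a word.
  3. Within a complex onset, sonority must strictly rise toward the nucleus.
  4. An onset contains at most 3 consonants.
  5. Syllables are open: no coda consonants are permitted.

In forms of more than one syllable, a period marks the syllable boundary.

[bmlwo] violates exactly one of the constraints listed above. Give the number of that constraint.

[bmlwo]: syllable 1 onset /bmlw/ has 4 consonants (> 3).
This is a violation of constraint 4: "An onset contains at most 3 consonants."
The remaining constraints (1, 2, 3, 5) are satisfied.

4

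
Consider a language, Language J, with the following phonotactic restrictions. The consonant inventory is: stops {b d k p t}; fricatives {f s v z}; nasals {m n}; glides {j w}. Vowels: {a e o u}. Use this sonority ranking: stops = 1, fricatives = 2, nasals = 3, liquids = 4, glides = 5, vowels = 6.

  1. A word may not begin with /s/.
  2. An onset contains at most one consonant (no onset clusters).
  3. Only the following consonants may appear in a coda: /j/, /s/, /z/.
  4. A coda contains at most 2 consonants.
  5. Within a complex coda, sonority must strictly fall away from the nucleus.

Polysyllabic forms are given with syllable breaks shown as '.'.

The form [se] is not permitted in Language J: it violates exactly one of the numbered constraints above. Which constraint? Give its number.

1

[se]: word begins with /s/.
This is a violation of constraint 1: "A word may not begin with /s/."
The remaining constraints (2, 3, 4, 5) are satisfied.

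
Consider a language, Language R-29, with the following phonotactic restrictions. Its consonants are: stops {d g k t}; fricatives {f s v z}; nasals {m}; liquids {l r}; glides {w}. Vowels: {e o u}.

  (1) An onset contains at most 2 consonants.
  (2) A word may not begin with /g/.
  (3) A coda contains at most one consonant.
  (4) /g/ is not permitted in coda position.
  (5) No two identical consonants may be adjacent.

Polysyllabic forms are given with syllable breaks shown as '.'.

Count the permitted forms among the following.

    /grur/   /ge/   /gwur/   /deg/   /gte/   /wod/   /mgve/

1

/grur/ — violates constraint 2: word begins with /g/ → not permitted
/ge/ — violates constraint 2: word begins with /g/ → not permitted
/gwur/ — violates constraint 2: word begins with /g/ → not permitted
/deg/ — violates constraint 4: syllable 1 coda contains /g/ → not permitted
/gte/ — violates constraint 2: word begins with /g/ → not permitted
/wod/ — σ1 onset /w/, coda /d/ ok → permitted
/mgve/ — violates constraint 1: syllable 1 onset /mgv/ has 3 consonants (> 2) → not permitted
Permitted: /wod/ → 1.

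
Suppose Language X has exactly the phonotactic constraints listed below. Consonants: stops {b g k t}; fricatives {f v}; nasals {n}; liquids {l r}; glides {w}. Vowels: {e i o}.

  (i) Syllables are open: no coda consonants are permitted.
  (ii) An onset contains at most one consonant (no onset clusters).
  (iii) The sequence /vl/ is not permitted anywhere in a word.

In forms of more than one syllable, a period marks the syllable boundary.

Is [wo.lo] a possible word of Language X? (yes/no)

[wo.lo] — σ1 onset /w/, coda /∅/ ok; σ2 onset /l/, coda /∅/ ok → permitted

yes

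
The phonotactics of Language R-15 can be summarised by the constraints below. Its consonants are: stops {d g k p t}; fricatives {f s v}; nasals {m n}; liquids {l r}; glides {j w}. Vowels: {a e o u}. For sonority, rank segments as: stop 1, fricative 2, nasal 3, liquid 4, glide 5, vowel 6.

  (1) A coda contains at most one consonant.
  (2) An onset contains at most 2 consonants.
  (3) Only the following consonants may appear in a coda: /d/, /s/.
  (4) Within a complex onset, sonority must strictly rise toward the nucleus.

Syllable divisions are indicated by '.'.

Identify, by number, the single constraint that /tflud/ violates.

2

/tflud/: syllable 1 onset /tfl/ has 3 consonants (> 2).
This is a violation of constraint 2: "An onset contains at most 2 consonants."
The remaining constraints (1, 3, 4) are satisfied.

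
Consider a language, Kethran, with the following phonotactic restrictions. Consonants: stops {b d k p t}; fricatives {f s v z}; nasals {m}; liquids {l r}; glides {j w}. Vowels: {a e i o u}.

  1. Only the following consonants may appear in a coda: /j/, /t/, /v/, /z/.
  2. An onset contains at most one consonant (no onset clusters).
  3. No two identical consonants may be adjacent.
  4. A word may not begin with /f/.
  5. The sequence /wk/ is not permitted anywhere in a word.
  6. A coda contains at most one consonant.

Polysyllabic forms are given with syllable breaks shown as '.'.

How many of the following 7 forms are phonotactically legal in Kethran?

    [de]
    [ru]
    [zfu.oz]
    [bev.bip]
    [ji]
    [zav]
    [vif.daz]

[de] — σ1 onset /d/, coda /∅/ ok → phonotactically legal
[ru] — σ1 onset /r/, coda /∅/ ok → phonotactically legal
[zfu.oz] — violates constraint 2: syllable 1 onset /zf/ has 2 consonants (> 1) → phonotactically illegal
[bev.bip] — violates constraint 1: syllable 2 coda contains /p/, which is not a licensed coda consonant → phonotactically illegal
[ji] — σ1 onset /j/, coda /∅/ ok → phonotactically legal
[zav] — σ1 onset /z/, coda /v/ ok → phonotactically legal
[vif.daz] — violates constraint 1: syllable 1 coda contains /f/, which is not a licensed coda consonant → phonotactically illegal
Phonotactically legal: [de], [ru], [ji], [zav] → 4.

4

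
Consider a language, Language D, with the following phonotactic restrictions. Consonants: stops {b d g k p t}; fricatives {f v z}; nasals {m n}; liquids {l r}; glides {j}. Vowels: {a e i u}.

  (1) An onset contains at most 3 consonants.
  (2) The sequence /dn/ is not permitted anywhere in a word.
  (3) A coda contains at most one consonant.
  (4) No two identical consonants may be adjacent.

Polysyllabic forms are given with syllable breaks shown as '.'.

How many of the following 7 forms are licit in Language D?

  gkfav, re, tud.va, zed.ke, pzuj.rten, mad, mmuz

gkfav — σ1 onset /gkf/ (3C), coda /v/ ok → licit
re — σ1 onset /r/, coda /∅/ ok → licit
tud.va — σ1 onset /t/, coda /d/ ok; σ2 onset /v/, coda /∅/ ok → licit
zed.ke — σ1 onset /z/, coda /d/ ok; σ2 onset /k/, coda /∅/ ok → licit
pzuj.rten — σ1 onset /pz/ (2C), coda /j/ ok; σ2 onset /rt/ (2C), coda /n/ ok → licit
mad — σ1 onset /m/, coda /d/ ok → licit
mmuz — violates constraint 4: adjacent identical consonants /mm/ → illicit
Licit: gkfav, re, tud.va, zed.ke, pzuj.rten, mad → 6.

6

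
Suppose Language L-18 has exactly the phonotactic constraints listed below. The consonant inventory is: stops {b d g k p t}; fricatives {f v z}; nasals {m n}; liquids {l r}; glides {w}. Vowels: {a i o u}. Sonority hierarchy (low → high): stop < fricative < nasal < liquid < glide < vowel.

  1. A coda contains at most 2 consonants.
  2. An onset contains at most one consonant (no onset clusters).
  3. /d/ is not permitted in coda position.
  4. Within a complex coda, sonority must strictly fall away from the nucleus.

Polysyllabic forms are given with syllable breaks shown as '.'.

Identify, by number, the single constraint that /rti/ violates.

/rti/: syllable 1 onset /rt/ has 2 consonants (> 1).
This is a violation of constraint 2: "An onset contains at most one consonant (no onset clusters)."
The remaining constraints (1, 3, 4) are satisfied.

2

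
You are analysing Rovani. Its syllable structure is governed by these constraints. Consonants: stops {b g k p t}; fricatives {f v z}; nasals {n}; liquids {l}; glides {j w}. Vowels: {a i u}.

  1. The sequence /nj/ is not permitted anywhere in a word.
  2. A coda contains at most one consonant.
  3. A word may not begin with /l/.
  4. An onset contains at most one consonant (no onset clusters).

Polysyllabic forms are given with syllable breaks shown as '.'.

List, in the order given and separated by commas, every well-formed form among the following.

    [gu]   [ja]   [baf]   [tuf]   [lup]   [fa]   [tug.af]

[gu], [ja], [baf], [tuf], [fa], [tug.af]

[gu] — σ1 onset /g/, coda /∅/ ok → well-formed
[ja] — σ1 onset /j/, coda /∅/ ok → well-formed
[baf] — σ1 onset /b/, coda /f/ ok → well-formed
[tuf] — σ1 onset /t/, coda /f/ ok → well-formed
[lup] — violates constraint 3: word begins with /l/ → ill-formed
[fa] — σ1 onset /f/, coda /∅/ ok → well-formed
[tug.af] — σ1 onset /t/, coda /g/ ok; σ2 onset /∅/, coda /f/ ok → well-formed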